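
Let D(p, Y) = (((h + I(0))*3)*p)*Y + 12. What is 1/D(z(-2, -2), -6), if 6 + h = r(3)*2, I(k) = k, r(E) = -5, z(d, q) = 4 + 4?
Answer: 1/2316 ≈ 0.00043178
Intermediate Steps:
z(d, q) = 8
h = -16 (h = -6 - 5*2 = -6 - 10 = -16)
D(p, Y) = 12 - 48*Y*p (D(p, Y) = (((-16 + 0)*3)*p)*Y + 12 = ((-16*3)*p)*Y + 12 = (-48*p)*Y + 12 = -48*Y*p + 12 = 12 - 48*Y*p)
1/D(z(-2, -2), -6) = 1/(12 - 48*(-6)*8) = 1/(12 + 2304) = 1/2316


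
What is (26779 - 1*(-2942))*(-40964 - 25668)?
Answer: -1980369672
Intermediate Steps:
(26779 - 1*(-2942))*(-40964 - 25668) = (26779 + 2942)*(-66632) = 29721*(-66632) = -1980369672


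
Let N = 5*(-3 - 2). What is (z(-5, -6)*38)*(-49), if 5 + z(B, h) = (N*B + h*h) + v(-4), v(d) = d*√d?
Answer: -290472 + 14896*I ≈ -2.9047e+5 + 14896.0*I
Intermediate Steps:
v(d) = d^(3/2)
N = -25 (N = 5*(-5) = -25)
z(B, h) = -5 + h² - 25*B - 8*I (z(B, h) = -5 + ((-25*B + h*h) + (-4)^(3/2)) = -5 + ((-25*B + h²) - 8*I) = -5 + ((h² - 25*B) - 8*I) = -5 + (h² - 25*B - 8*I) = -5 + h² - 25*B - 8*I)
(z(-5, -6)*38)*(-49) = ((-5 + (-6)² - 25*(-5) - 8*I)*38)*(-49) = ((-5 + 36 + 125 - 8*I)*38)*(-49) = ((156 - 8*I)*38)*(-49) = (5928 - 304*I)*(-49) = -290472 + 14896*I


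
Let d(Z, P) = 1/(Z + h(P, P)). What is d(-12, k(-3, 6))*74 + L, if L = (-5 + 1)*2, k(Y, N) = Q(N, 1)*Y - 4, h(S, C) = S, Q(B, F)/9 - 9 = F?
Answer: -1181/143 ≈ -8.2587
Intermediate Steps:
Q(B, F) = 81 + 9*F
k(Y, N) = -4 + 90*Y (k(Y, N) = (81 + 9*1)*Y - 4 = (81 + 9)*Y - 4 = 90*Y - 4 = -4 + 90*Y)
d(Z, P) = 1/(P + Z) (d(Z, P) = 1/(Z + P) = 1/(P + Z))
L = -8 (L = -4*2 = -8)
d(-12, k(-3, 6))*74 + L = 74/((-4 + 90*(-3)) - 12) - 8 = 74/((-4 - 270) - 12) - 8 = 74/(-274 - 12) - 8 = 74/(-286) - 8 = -1/286*74 - 8 = -37/143 - 8 = -1181/143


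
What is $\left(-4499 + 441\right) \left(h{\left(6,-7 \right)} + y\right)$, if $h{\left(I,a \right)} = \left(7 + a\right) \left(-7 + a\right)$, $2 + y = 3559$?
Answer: $-14434306$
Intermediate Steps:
$y = 3557$ ($y = -2 + 3559 = 3557$)
$h{\left(I,a \right)} = \left(-7 + a\right) \left(7 + a\right)$
$\left(-4499 + 441\right) \left(h{\left(6,-7 \right)} + y\right) = \left(-4499 + 441\right) \left(\left(-49 + \left(-7\right)^{2}\right) + 3557\right) = - 4058 \left(\left(-49 + 49\right) + 3557\right) = - 4058 \left(0 + 3557\right) = \left(-4058\right) 3557 = -14434306$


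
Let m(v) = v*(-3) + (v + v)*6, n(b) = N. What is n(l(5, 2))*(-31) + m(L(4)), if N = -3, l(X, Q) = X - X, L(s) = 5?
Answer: 138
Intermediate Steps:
l(X, Q) = 0
n(b) = -3
m(v) = 9*v (m(v) = -3*v + (2*v)*6 = -3*v + 12*v = 9*v)
n(l(5, 2))*(-31) + m(L(4)) = -3*(-31) + 9*5 = 93 + 45 = 138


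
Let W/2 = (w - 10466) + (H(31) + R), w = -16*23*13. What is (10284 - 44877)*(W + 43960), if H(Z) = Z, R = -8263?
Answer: 103917372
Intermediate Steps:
w = -4784 (w = -368*13 = -4784)
W = -46964 (W = 2*((-4784 - 10466) + (31 - 8263)) = 2*(-15250 - 8232) = 2*(-23482) = -46964)
(10284 - 44877)*(W + 43960) = (10284 - 44877)*(-46964 + 43960) = -34593*(-3004) = 103917372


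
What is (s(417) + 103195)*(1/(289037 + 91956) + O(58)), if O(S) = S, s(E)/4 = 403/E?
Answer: 316982096701855/52958027 ≈ 5.9855e+6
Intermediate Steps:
s(E) = 1612/E (s(E) = 4*(403/E) = 1612/E)
(s(417) + 103195)*(1/(289037 + 91956) + O(58)) = (1612/417 + 103195)*(1/(289037 + 91956) + 58) = (1612*(1/417) + 103195)*(1/380993 + 58) = (1612/417 + 103195)*(1/380993 + 58) = (43033927/417)*(22097595/380993) = 316982096701855/52958027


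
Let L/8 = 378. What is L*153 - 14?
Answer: 462658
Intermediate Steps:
L = 3024 (L = 8*378 = 3024)
L*153 - 14 = 3024*153 - 14 = 462672 - 14 = 462658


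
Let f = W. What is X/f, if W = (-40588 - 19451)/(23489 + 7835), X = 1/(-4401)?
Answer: 31324/264231639 ≈ 0.00011855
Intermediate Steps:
X = -1/4401 ≈ -0.00022722
W = -60039/31324 ≈ -1.9167
f = -60039/31324 ≈ -1.9167
X/f = -1/(4401*(-60039/31324)) = -1/4401*(-31324/60039) = 31324/264231639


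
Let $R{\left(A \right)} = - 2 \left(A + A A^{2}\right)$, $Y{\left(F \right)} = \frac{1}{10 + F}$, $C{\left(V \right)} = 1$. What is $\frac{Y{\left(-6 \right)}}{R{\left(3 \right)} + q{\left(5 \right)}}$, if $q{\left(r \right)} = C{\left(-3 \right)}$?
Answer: $- \frac{1}{236} \approx -0.0042373$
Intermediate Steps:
$q{\left(r \right)} = 1$
$R{\left(A \right)} = - 2 A - 2 A^{3}$ ($R{\left(A \right)} = - 2 \left(A + A^{3}\right) = - 2 A - 2 A^{3}$)
$\frac{Y{\left(-6 \right)}}{R{\left(3 \right)} + q{\left(5 \right)}} = \frac{1}{\left(10 - 6\right) \left(\left(-2\right) 3 \left(1 + 3^{2}\right) + 1\right)} = \frac{1}{4 \left(\left(-2\right) 3 \left(1 + 9\right) + 1\right)} = \frac{1}{4 \left(\left(-2\right) 3 \cdot 10 + 1\right)} = \frac{1}{4 \left(-60 + 1\right)} = \frac{1}{4 \left(-59\right)} = \frac{1}{4} \left(- \frac{1}{59}\right) = - \frac{1}{236}$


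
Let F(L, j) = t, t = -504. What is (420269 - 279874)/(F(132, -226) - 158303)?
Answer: -140395/158807 ≈ -0.88406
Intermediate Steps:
F(L, j) = -504
(420269 - 279874)/(F(132, -226) - 158303) = (420269 - 279874)/(-504 - 158303) = 140395/(-158807) = 140395*(-1/158807) = -140395/158807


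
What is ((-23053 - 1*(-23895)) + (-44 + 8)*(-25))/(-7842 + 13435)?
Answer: 1742/5593 ≈ 0.31146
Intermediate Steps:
((-23053 - 1*(-23895)) + (-44 + 8)*(-25))/(-7842 + 13435) = ((-23053 + 23895) - 36*(-25))/5593 = (842 + 900)*(1/5593) = 1742*(1/5593) = 1742/5593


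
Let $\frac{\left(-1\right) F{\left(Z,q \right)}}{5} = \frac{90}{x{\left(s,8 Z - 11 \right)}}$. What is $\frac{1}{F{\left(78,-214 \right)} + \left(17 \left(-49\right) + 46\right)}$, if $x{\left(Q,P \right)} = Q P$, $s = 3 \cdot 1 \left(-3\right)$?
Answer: $- \frac{613}{482381} \approx -0.0012708$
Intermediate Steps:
$s = -9$ ($s = 3 \left(-3\right) = -9$)
$x{\left(Q,P \right)} = P Q$
$F{\left(Z,q \right)} = - \frac{450}{99 - 72 Z}$ ($F{\left(Z,q \right)} = - 5 \frac{90}{\left(8 Z - 11\right) \left(-9\right)} = - 5 \frac{90}{\left(-11 + 8 Z\right) \left(-9\right)} = - 5 \frac{90}{99 - 72 Z} = - \frac{450}{99 - 72 Z}$)
$\frac{1}{F{\left(78,-214 \right)} + \left(17 \left(-49\right) + 46\right)} = \frac{1}{\frac{50}{-11 + 8 \cdot 78} + \left(17 \left(-49\right) + 46\right)} = \frac{1}{\frac{50}{-11 + 624} + \left(-833 + 46\right)} = \frac{1}{\frac{50}{613} - 787} = \frac{1}{- \frac{482381}{613}} = - \frac{613}{482381}$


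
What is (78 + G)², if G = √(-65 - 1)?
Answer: (78 + I*√66)² ≈ 6018.0 + 1267.3*I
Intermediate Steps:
G = I*√66 (G = √(-66) = I*√66 ≈ 8.124*I)
(78 + G)² = (78 + I*√66)²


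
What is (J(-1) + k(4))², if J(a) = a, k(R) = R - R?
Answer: 1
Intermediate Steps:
k(R) = 0
(J(-1) + k(4))² = (-1 + 0)² = (-1)² = 1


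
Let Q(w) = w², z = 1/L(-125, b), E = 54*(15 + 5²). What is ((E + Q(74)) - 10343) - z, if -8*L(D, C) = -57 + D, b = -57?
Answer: -246341/91 ≈ -2707.0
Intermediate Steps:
L(D, C) = 57/8 - D/8 (L(D, C) = -(-57 + D)/8 = 57/8 - D/8)
E = 2160 (E = 54*(15 + 25) = 54*40 = 2160)
z = 4/91 (z = 1/(57/8 - ⅛*(-125)) = 1/(57/8 + 125/8) = 1/(91/4) = 4/91 ≈ 0.043956)
((E + Q(74)) - 10343) - z = ((2160 + 74²) - 10343) - 1*4/91 = ((2160 + 5476) - 10343) - 4/91 = (7636 - 10343) - 4/91 = -2707 - 4/91 = -246341/91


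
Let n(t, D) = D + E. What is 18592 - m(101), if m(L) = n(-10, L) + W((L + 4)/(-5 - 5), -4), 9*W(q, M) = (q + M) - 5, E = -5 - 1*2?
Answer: 111001/6 ≈ 18500.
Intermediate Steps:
E = -7 (E = -5 - 2 = -7)
n(t, D) = -7 + D (n(t, D) = D - 7 = -7 + D)
W(q, M) = -5/9 + M/9 + q/9 (W(q, M) = ((q + M) - 5)/9 = ((M + q) - 5)/9 = (-5 + M + q)/9 = -5/9 + M/9 + q/9)
m(L) = -362/45 + 89*L/90 (m(L) = (-7 + L) + (-5/9 + (1/9)*(-4) + ((L + 4)/(-5 - 5))/9) = (-7 + L) + (-5/9 - 4/9 + ((4 + L)/(-10))/9) = (-7 + L) + (-5/9 - 4/9 + ((4 + L)*(-1/10))/9) = (-7 + L) + (-5/9 - 4/9 + (-2/5 - L/10)/9) = (-7 + L) + (-5/9 - 4/9 + (-2/45 - L/90)) = (-7 + L) + (-47/45 - L/90) = -362/45 + 89*L/90)
18592 - m(101) = 18592 - (-362/45 + (89/90)*101) = 18592 - (-362/45 + 8989/90) = 18592 - 1*551/6 = 18592 - 551/6 = 111001/6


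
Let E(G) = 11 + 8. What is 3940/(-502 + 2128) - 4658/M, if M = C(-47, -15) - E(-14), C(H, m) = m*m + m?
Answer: -3410684/155283 ≈ -21.964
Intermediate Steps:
E(G) = 19
C(H, m) = m + m**2 (C(H, m) = m**2 + m = m + m**2)
M = 191 (M = -15*(1 - 15) - 1*19 = -15*(-14) - 19 = 210 - 19 = 191)
3940/(-502 + 2128) - 4658/M = 3940/(-502 + 2128) - 4658/191 = 3940/1626 - 4658*1/191 = 3940*(1/1626) - 4658/191 = 1970/813 - 4658/191 = -3410684/155283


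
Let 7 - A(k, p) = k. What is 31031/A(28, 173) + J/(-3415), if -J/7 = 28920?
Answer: -2906275/2049 ≈ -1418.4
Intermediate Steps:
J = -202440 (J = -7*28920 = -202440)
A(k, p) = 7 - k
31031/A(28, 173) + J/(-3415) = 31031/(7 - 1*28) - 202440/(-3415) = 31031/(7 - 28) - 202440*(-1/3415) = 31031/(-21) + 40488/683 = 31031*(-1/21) + 40488/683 = -4433/3 + 40488/683 = -2906275/2049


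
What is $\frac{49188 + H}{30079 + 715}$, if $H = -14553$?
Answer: $\frac{34635}{30794} \approx 1.1247$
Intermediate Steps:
$\frac{49188 + H}{30079 + 715} = \frac{49188 - 14553}{30079 + 715} = \frac{34635}{30794}$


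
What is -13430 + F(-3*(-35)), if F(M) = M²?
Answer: -2405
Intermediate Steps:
-13430 + F(-3*(-35)) = -13430 + (-3*(-35))² = -13430 + 105² = -13430 + 11025 = -2405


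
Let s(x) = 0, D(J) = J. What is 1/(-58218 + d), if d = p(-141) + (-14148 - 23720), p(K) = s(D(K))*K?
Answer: -1/96086 ≈ -1.0407e-5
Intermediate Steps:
p(K) = 0 (p(K) = 0*K = 0)
d = -37868 (d = 0 + (-14148 - 23720) = 0 - 37868 = -37868)
1/(-58218 + d) = 1/(-58218 - 37868) = 1/(-96086) = -1/96086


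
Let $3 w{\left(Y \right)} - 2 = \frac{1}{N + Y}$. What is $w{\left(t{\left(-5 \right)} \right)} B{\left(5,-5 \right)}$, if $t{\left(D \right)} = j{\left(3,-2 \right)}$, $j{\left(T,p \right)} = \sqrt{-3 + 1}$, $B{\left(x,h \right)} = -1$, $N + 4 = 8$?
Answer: $\frac{- 2 \sqrt{2} + 9 i}{3 \left(\sqrt{2} - 4 i\right)} \approx -0.74074 + 0.026189 i$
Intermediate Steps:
$N = 4$ ($N = -4 + 8 = 4$)
$j{\left(T,p \right)} = i \sqrt{2}$ ($j{\left(T,p \right)} = \sqrt{-2} = i \sqrt{2}$)
$t{\left(D \right)} = i \sqrt{2}$
$w{\left(Y \right)} = \frac{2}{3} + \frac{1}{3 \left(4 + Y\right)}$
$w{\left(t{\left(-5 \right)} \right)} B{\left(5,-5 \right)} = \frac{9 + 2 i \sqrt{2}}{3 \left(4 + i \sqrt{2}\right)} \left(-1\right) = - \frac{9 + 2 i \sqrt{2}}{3 \left(4 + i \sqrt{2}\right)}$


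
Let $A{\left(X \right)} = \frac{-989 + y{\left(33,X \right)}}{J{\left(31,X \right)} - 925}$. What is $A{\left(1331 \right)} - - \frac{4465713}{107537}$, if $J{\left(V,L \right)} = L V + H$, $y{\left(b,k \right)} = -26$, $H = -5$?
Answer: $\frac{179997520948}{4337074747} \approx 41.502$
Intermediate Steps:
$J{\left(V,L \right)} = -5 + L V$ ($J{\left(V,L \right)} = L V - 5 = -5 + L V$)
$A{\left(X \right)} = - \frac{1015}{-930 + 31 X}$ ($A{\left(X \right)} = \frac{-989 - 26}{\left(-5 + X 31\right) - 925} = - \frac{1015}{\left(-5 + 31 X\right) - 925} = - \frac{1015}{-930 + 31 X}$)
$A{\left(1331 \right)} - - \frac{4465713}{107537} = - \frac{1015}{-930 + 31 \cdot 1331} - - \frac{4465713}{107537} = - \frac{1015}{-930 + 41261} - \left(-4465713\right) \frac{1}{107537} = - \frac{1015}{40331} - - \frac{4465713}{107537} = \left(-1015\right) \frac{1}{40331} + \frac{4465713}{107537} = - \frac{1015}{40331} + \frac{4465713}{107537} = \frac{179997520948}{4337074747}$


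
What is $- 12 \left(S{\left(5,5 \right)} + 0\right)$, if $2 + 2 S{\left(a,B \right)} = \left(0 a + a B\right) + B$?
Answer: $-168$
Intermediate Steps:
$S{\left(a,B \right)} = -1 + \frac{B}{2} + \frac{B a}{2}$ ($S{\left(a,B \right)} = -1 + \frac{\left(0 a + a B\right) + B}{2} = -1 + \frac{\left(0 + B a\right) + B}{2} = -1 + \frac{B a + B}{2} = -1 + \frac{B + B a}{2} = -1 + \left(\frac{B}{2} + \frac{B a}{2}\right) = -1 + \frac{B}{2} + \frac{B a}{2}$)
$- 12 \left(S{\left(5,5 \right)} + 0\right) = - 12 \left(\left(-1 + \frac{1}{2} \cdot 5 + \frac{1}{2} \cdot 5 \cdot 5\right) + 0\right) = - 12 \left(\left(-1 + \frac{5}{2} + \frac{25}{2}\right) + 0\right) = - 12 \left(14 + 0\right) = \left(-12\right) 14 = -168$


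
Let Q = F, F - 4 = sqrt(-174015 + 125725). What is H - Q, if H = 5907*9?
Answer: 53159 - I*sqrt(48290) ≈ 53159.0 - 219.75*I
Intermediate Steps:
F = 4 + I*sqrt(48290) (F = 4 + sqrt(-174015 + 125725) = 4 + sqrt(-48290) = 4 + I*sqrt(48290) ≈ 4.0 + 219.75*I)
Q = 4 + I*sqrt(48290) ≈ 4.0 + 219.75*I
H = 53163
H - Q = 53163 - (4 + I*sqrt(48290)) = 53163 + (-4 - I*sqrt(48290)) = 53159 - I*sqrt(48290)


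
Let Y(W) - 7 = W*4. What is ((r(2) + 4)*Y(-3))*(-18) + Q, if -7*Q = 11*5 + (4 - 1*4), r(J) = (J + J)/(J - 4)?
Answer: 1205/7 ≈ 172.14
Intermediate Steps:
r(J) = 2*J/(-4 + J) (r(J) = (2*J)/(-4 + J) = 2*J/(-4 + J))
Y(W) = 7 + 4*W (Y(W) = 7 + W*4 = 7 + 4*W)
Q = -55/7 (Q = -(11*5 + (4 - 1*4))/7 = -(55 + (4 - 4))/7 = -(55 + 0)/7 = -⅐*55 = -55/7 ≈ -7.8571)
((r(2) + 4)*Y(-3))*(-18) + Q = ((2*2/(-4 + 2) + 4)*(7 + 4*(-3)))*(-18) - 55/7 = ((2*2/(-2) + 4)*(7 - 12))*(-18) - 55/7 = ((2*2*(-½) + 4)*(-5))*(-18) - 55/7 = ((-2 + 4)*(-5))*(-18) - 55/7 = (2*(-5))*(-18) - 55/7 = -10*(-18) - 55/7 = 180 - 55/7 = 1205/7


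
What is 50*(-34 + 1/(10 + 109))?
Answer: -202250/119 ≈ -1699.6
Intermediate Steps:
50*(-34 + 1/(10 + 109)) = 50*(-34 + 1/119) = 50*(-4045/119) = -202250/119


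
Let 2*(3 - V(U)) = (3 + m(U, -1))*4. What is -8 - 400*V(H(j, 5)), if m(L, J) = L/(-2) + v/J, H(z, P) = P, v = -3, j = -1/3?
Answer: 1592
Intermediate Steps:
j = -1/3 (j = -1*1/3 = -1/3 ≈ -0.33333)
m(L, J) = -3/J - L/2 (m(L, J) = L/(-2) - 3/J = L*(-1/2) - 3/J = -L/2 - 3/J = -3/J - L/2)
V(U) = -9 + U (V(U) = 3 - (3 + (-3/(-1) - U/2))*4/2 = 3 - (3 + (-3*(-1) - U/2))*4/2 = 3 - (3 + (3 - U/2))*4/2 = 3 - (6 - U/2)*4/2 = 3 - (24 - 2*U)/2 = 3 + (-12 + U) = -9 + U)
-8 - 400*V(H(j, 5)) = -8 - 400*(-9 + 5) = -8 - 400*(-4) = -8 + 1600 = 1592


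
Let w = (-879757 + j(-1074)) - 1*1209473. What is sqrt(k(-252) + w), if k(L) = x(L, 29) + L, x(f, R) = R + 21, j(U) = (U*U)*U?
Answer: 4*I*sqrt(77557666) ≈ 35227.0*I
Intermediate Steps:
j(U) = U**3 (j(U) = U**2*U = U**3)
x(f, R) = 21 + R
k(L) = 50 + L (k(L) = (21 + 29) + L = 50 + L)
w = -1240922454 (w = (-879757 + (-1074)**3) - 1*1209473 = (-879757 - 1238833224) - 1209473 = -1239712981 - 1209473 = -1240922454)
sqrt(k(-252) + w) = sqrt((50 - 252) - 1240922454) = sqrt(-202 - 1240922454) = sqrt(-1240922656) = 4*I*sqrt(77557666)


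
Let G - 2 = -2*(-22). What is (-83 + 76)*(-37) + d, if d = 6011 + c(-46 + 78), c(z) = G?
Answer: 6316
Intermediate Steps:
G = 46 (G = 2 - 2*(-22) = 2 + 44 = 46)
c(z) = 46
d = 6057 (d = 6011 + 46 = 6057)
(-83 + 76)*(-37) + d = (-83 + 76)*(-37) + 6057 = -7*(-37) + 6057 = 259 + 6057 = 6316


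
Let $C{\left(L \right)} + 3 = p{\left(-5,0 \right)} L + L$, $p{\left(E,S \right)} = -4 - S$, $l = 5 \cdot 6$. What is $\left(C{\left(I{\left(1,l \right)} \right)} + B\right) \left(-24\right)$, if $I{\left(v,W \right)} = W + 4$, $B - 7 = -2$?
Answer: $2400$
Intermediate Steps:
$l = 30$
$B = 5$ ($B = 7 - 2 = 5$)
$I{\left(v,W \right)} = 4 + W$
$C{\left(L \right)} = -3 - 3 L$ ($C{\left(L \right)} = -3 + \left(\left(-4 - 0\right) L + L\right) = -3 + \left(\left(-4 + 0\right) L + L\right) = -3 + \left(- 4 L + L\right) = -3 - 3 L$)
$\left(C{\left(I{\left(1,l \right)} \right)} + B\right) \left(-24\right) = \left(\left(-3 - 3 \left(4 + 30\right)\right) + 5\right) \left(-24\right) = \left(\left(-3 - 102\right) + 5\right) \left(-24\right) = \left(-105 + 5\right) \left(-24\right) = \left(-100\right) \left(-24\right) = 2400$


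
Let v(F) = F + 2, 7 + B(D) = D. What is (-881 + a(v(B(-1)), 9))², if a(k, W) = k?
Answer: 786769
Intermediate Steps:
B(D) = -7 + D
v(F) = 2 + F
(-881 + a(v(B(-1)), 9))² = (-881 + (2 + (-7 - 1)))² = (-881 + (2 - 8))² = (-881 - 6)² = (-887)² = 786769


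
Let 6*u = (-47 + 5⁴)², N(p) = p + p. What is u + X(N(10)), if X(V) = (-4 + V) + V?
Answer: 167150/3 ≈ 55717.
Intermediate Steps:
N(p) = 2*p
u = 167042/3 (u = (-47 + 5⁴)²/6 = (-47 + 625)²/6 = (⅙)*578² = (⅙)*334084 = 167042/3 ≈ 55681.)
X(V) = -4 + 2*V
u + X(N(10)) = 167042/3 + (-4 + 2*(2*10)) = 167042/3 + (-4 + 2*20) = 167042/3 + (-4 + 40) = 167042/3 + 36 = 167150/3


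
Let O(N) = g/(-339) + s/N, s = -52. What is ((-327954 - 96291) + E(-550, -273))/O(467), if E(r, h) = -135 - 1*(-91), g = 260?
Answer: 67170464457/139048 ≈ 4.8307e+5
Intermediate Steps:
E(r, h) = -44 (E(r, h) = -135 + 91 = -44)
O(N) = -260/339 - 52/N (O(N) = 260/(-339) - 52/N = 260*(-1/339) - 52/N = -260/339 - 52/N)
((-327954 - 96291) + E(-550, -273))/O(467) = ((-327954 - 96291) - 44)/(-260/339 - 52/467) = (-424245 - 44)/(-260/339 - 52*1/467) = -424289/(-260/339 - 52/467) = -424289/(-139048/158313) = -424289*(-158313/139048) = 67170464457/139048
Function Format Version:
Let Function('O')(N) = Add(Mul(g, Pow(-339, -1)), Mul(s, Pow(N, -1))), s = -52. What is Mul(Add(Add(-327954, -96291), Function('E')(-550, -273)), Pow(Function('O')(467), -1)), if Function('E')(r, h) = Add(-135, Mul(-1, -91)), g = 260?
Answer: Rational(67170464457, 139048) ≈ 4.8307e+5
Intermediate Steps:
Function('E')(r, h) = -44 (Function('E')(r, h) = Add(-135, 91) = -44)
Function('O')(N) = Add(Rational(-260, 339), Mul(-52, Pow(N, -1))) (Function('O')(N) = Add(Mul(260, Pow(-339, -1)), Mul(-52, Pow(N, -1))) = Add(Mul(260, Rational(-1, 339)), Mul(-52, Pow(N, -1))) = Add(Rational(-260, 339), Mul(-52, Pow(N, -1))))
Mul(Add(Add(-327954, -96291), Function('E')(-550, -273)), Pow(Function('O')(467), -1)) = Mul(Add(Add(-327954, -96291), -44), Pow(Add(Rational(-260, 339), Mul(-52, Pow(467, -1))), -1)) = Mul(Add(-424245, -44), Pow(Add(Rational(-260, 339), Mul(-52, Rational(1, 467))), -1)) = Mul(-424289, Pow(Add(Rational(-260, 339), Rational(-52, 467)), -1)) = Mul(-424289, Pow(Rational(-139048, 158313), -1)) = Mul(-424289, Rational(-158313, 139048)) = Rational(67170464457, 139048)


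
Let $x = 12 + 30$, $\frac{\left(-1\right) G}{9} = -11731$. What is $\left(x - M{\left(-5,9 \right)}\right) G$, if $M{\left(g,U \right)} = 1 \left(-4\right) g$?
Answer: $2322738$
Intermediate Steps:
$G = 105579$ ($G = \left(-9\right) \left(-11731\right) = 105579$)
$M{\left(g,U \right)} = - 4 g$
$x = 42$
$\left(x - M{\left(-5,9 \right)}\right) G = \left(42 - \left(-4\right) \left(-5\right)\right) 105579 = \left(42 - 20\right) 105579 = 22 \cdot 105579 = 2322738$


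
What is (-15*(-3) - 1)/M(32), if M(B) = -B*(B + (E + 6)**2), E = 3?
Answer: -11/904 ≈ -0.012168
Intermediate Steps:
M(B) = -B*(81 + B) (M(B) = -B*(B + (3 + 6)**2) = -B*(B + 9**2) = -B*(B + 81) = -B*(81 + B))
(-15*(-3) - 1)/M(32) = (-15*(-3) - 1)/((-1*32*(81 + 32))) = (45 - 1)/((-1*32*113)) = 44/(-3616) = 44*(-1/3616) = -11/904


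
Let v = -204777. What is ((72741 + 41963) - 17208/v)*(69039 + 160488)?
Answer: 599033800782648/22753 ≈ 2.6328e+10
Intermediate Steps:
((72741 + 41963) - 17208/v)*(69039 + 160488) = ((72741 + 41963) - 17208/(-204777))*(69039 + 160488) = (114704 - 17208*(-1/204777))*229527 = (114704 + 1912/22753)*229527 = (2609862024/22753)*229527 = 599033800782648/22753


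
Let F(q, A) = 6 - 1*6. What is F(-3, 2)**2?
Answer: 0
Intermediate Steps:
F(q, A) = 0 (F(q, A) = 6 - 6 = 0)
F(-3, 2)**2 = 0**2 = 0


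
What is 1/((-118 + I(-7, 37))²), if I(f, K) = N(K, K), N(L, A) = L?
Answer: 1/6561 ≈ 0.00015242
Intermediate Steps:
I(f, K) = K
1/((-118 + I(-7, 37))²) = 1/((-118 + 37)²) = 1/((-81)²) = 1/6561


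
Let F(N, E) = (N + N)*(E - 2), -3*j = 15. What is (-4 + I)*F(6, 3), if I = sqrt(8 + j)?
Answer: -48 + 12*sqrt(3) ≈ -27.215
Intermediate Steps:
j = -5 (j = -1/3*15 = -5)
F(N, E) = 2*N*(-2 + E) (F(N, E) = (2*N)*(-2 + E) = 2*N*(-2 + E))
I = sqrt(3) (I = sqrt(8 - 5) = sqrt(3) ≈ 1.7320)
(-4 + I)*F(6, 3) = (-4 + sqrt(3))*(2*6*(-2 + 3)) = (-4 + sqrt(3))*(2*6*1) = (-4 + sqrt(3))*12 = -48 + 12*sqrt(3)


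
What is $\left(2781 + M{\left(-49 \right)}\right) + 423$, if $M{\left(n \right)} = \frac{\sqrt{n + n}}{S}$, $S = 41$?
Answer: $3204 + \frac{7 i \sqrt{2}}{41} \approx 3204.0 + 0.24145 i$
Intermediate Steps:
$M{\left(n \right)} = \frac{\sqrt{2} \sqrt{n}}{41}$ ($M{\left(n \right)} = \frac{\sqrt{n + n}}{41} = \sqrt{2 n} \frac{1}{41} = \sqrt{2} \sqrt{n} \frac{1}{41} = \frac{\sqrt{2} \sqrt{n}}{41}$)
$\left(2781 + M{\left(-49 \right)}\right) + 423 = \left(2781 + \frac{\sqrt{2} \sqrt{-49}}{41}\right) + 423 = \left(2781 + \frac{\sqrt{2} \cdot 7 i}{41}\right) + 423 = \left(2781 + \frac{7 i \sqrt{2}}{41}\right) + 423 = 3204 + \frac{7 i \sqrt{2}}{41}$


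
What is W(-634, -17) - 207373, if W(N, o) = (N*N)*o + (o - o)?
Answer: -7040625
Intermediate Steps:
W(N, o) = o*N**2 (W(N, o) = N**2*o + 0 = o*N**2 + 0 = o*N**2)
W(-634, -17) - 207373 = -17*(-634)**2 - 207373 = -17*401956 - 207373 = -6833252 - 207373 = -7040625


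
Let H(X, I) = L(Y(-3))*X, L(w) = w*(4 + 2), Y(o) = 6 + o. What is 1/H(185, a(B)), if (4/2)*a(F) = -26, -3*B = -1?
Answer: 1/3330 ≈ 0.00030030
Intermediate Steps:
B = ⅓ (B = -⅓*(-1) = ⅓ ≈ 0.33333)
a(F) = -13 (a(F) = (½)*(-26) = -13)
L(w) = 6*w (L(w) = w*6 = 6*w)
H(X, I) = 18*X (H(X, I) = (6*(6 - 3))*X = (6*3)*X = 18*X)
1/H(185, a(B)) = 1/(18*185) = 1/3330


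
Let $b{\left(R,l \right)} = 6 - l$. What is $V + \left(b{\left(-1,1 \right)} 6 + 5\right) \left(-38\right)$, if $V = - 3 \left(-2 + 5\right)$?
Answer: $-1339$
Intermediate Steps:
$V = -9$ ($V = \left(-3\right) 3 = -9$)
$V + \left(b{\left(-1,1 \right)} 6 + 5\right) \left(-38\right) = -9 + \left(\left(6 - 1\right) 6 + 5\right) \left(-38\right) = -9 + \left(5 \cdot 6 + 5\right) \left(-38\right) = -9 + \left(30 + 5\right) \left(-38\right) = -9 + 35 \left(-38\right) = -9 - 1330 = -1339$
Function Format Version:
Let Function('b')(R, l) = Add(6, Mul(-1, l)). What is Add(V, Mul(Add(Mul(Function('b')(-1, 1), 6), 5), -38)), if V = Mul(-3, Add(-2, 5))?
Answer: -1339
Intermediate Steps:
V = -9 (V = Mul(-3, 3) = -9)
Add(V, Mul(Add(Mul(Function('b')(-1, 1), 6), 5), -38)) = Add(-9, Mul(Add(Mul(Add(6, Mul(-1, 1)), 6), 5), -38)) = Add(-9, Mul(Add(Mul(Add(6, -1), 6), 5), -38)) = Add(-9, Mul(Add(Mul(5, 6), 5), -38)) = Add(-9, Mul(Add(30, 5), -38)) = Add(-9, Mul(35, -38)) = Add(-9, -1330) = -1339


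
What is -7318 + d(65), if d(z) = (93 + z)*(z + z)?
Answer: 13222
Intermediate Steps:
d(z) = 2*z*(93 + z) (d(z) = (93 + z)*(2*z) = 2*z*(93 + z))
-7318 + d(65) = -7318 + 2*65*(93 + 65) = -7318 + 2*65*158 = -7318 + 20540 = 13222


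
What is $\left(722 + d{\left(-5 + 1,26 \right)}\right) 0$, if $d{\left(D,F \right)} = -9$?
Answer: $0$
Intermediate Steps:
$\left(722 + d{\left(-5 + 1,26 \right)}\right) 0 = \left(722 - 9\right) 0 = 713 \cdot 0 = 0$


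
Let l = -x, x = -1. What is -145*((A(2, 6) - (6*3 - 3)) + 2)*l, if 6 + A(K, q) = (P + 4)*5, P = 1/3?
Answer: -1160/3 ≈ -386.67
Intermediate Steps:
P = ⅓ ≈ 0.33333
A(K, q) = 47/3 (A(K, q) = -6 + (⅓ + 4)*5 = -6 + (13/3)*5 = -6 + 65/3 = 47/3)
l = 1 (l = -1*(-1) = 1)
-145*((A(2, 6) - (6*3 - 3)) + 2)*l = -145*((47/3 - (6*3 - 3)) + 2) = -145*((47/3 - (18 - 3)) + 2) = -145*((47/3 - 1*15) + 2) = -145*((47/3 - 15) + 2) = -145*(⅔ + 2) = -1160/3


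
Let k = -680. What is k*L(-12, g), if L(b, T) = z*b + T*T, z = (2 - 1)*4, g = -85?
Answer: -4880360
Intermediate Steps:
z = 4 (z = 1*4 = 4)
L(b, T) = T² + 4*b (L(b, T) = 4*b + T*T = 4*b + T² = T² + 4*b)
k*L(-12, g) = -680*((-85)² + 4*(-12)) = -680*(7225 - 48) = -680*7177 = -4880360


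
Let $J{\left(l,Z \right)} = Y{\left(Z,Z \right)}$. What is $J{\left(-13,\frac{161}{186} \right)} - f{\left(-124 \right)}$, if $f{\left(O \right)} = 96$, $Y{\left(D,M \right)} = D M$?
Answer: $- \frac{3295295}{34596} \approx -95.251$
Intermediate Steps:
$J{\left(l,Z \right)} = Z^{2}$ ($J{\left(l,Z \right)} = Z Z = Z^{2}$)
$J{\left(-13,\frac{161}{186} \right)} - f{\left(-124 \right)} = \left(\frac{161}{186}\right)^{2} - 96 = \frac{25921}{34596} - 96 = - \frac{3295295}{34596}$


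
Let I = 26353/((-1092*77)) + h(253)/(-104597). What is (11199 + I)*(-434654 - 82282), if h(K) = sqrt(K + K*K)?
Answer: -5794793253902/1001 + 516936*sqrt(64262)/104597 ≈ -5.7890e+9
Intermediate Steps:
h(K) = sqrt(K + K**2)
I = -26353/84084 - sqrt(64262)/104597 (I = 26353/((-1092*77)) + sqrt(253*(1 + 253))/(-104597) = 26353/(-84084) + sqrt(253*254)*(-1/104597) = 26353*(-1/84084) + sqrt(64262)*(-1/104597) = -26353/84084 - sqrt(64262)/104597 ≈ -0.31584)
(11199 + I)*(-434654 - 82282) = (11199 + (-26353/84084 - sqrt(64262)/104597))*(-434654 - 82282) = (941630363/84084 - sqrt(64262)/104597)*(-516936) = -5794793253902/1001 + 516936*sqrt(64262)/104597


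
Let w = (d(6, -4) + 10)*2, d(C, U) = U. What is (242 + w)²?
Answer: 64516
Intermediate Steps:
w = 12 (w = (-4 + 10)*2 = 6*2 = 12)
(242 + w)² = (242 + 12)² = 254² = 64516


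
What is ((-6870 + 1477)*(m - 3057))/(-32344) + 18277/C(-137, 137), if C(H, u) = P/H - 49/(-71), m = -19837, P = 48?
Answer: 2671034506533/53448460 ≈ 49974.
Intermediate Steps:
C(H, u) = 49/71 + 48/H (C(H, u) = 48/H - 49/(-71) = 48/H - 49*(-1/71) = 48/H + 49/71 = 49/71 + 48/H)
((-6870 + 1477)*(m - 3057))/(-32344) + 18277/C(-137, 137) = ((-6870 + 1477)*(-19837 - 3057))/(-32344) + 18277/(49/71 + 48/(-137)) = -5393*(-22894)*(-1/32344) + 18277/(49/71 + 48*(-1/137)) = 123467342*(-1/32344) + 18277/(49/71 - 48/137) = -61733671/16172 + 18277/(3305/9727) = -61733671/16172 + 18277*(9727/3305) = -61733671/16172 + 177780379/3305 = 2671034506533/53448460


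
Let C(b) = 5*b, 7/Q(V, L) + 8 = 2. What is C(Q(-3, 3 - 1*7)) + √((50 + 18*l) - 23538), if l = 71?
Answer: -35/6 + I*√22210 ≈ -5.8333 + 149.03*I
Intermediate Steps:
Q(V, L) = -7/6 (Q(V, L) = 7/(-8 + 2) = 7/(-6) = 7*(-⅙) = -7/6)
C(Q(-3, 3 - 1*7)) + √((50 + 18*l) - 23538) = 5*(-7/6) + √((50 + 18*71) - 23538) = -35/6 + √((50 + 1278) - 23538) = -35/6 + √(1328 - 23538) = -35/6 + √(-22210) = -35/6 + I*√22210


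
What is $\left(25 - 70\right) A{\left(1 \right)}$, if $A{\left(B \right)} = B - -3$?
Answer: $-180$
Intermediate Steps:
$A{\left(B \right)} = 3 + B$ ($A{\left(B \right)} = B + 3 = 3 + B$)
$\left(25 - 70\right) A{\left(1 \right)} = \left(25 - 70\right) \left(3 + 1\right) = \left(-45\right) 4 = -180$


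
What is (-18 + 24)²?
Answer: 36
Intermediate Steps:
(-18 + 24)² = 6² = 36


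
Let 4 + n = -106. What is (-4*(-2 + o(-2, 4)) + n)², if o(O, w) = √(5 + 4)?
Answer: 12996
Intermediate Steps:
n = -110 (n = -4 - 106 = -110)
o(O, w) = 3 (o(O, w) = √9 = 3)
(-4*(-2 + o(-2, 4)) + n)² = (-4*(-2 + 3) - 110)² = (-4*1 - 110)² = (-4 - 110)² = (-114)² = 12996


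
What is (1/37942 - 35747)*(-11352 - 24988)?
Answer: 24644201268410/18971 ≈ 1.2990e+9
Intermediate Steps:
(1/37942 - 35747)*(-11352 - 24988) = (1/37942 - 35747)*(-36340) = -1356312673/37942*(-36340) = 24644201268410/18971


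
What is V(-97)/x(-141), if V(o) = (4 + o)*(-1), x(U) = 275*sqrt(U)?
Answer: -31*I*sqrt(141)/12925 ≈ -0.02848*I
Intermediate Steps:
V(o) = -4 - o
V(-97)/x(-141) = (-4 - 1*(-97))/((275*sqrt(-141))) = (-4 + 97)/((275*(I*sqrt(141)))) = 93/((275*I*sqrt(141))) = 93*(-I*sqrt(141)/38775) = -31*I*sqrt(141)/12925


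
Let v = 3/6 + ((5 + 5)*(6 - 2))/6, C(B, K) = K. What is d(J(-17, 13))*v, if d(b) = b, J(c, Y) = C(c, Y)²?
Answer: 7267/6 ≈ 1211.2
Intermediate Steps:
J(c, Y) = Y²
v = 43/6 (v = 3*(⅙) + (10*4)*(⅙) = ½ + 40*(⅙) = ½ + 20/3 = 43/6 ≈ 7.1667)
d(J(-17, 13))*v = 13²*(43/6) = 169*(43/6) = 7267/6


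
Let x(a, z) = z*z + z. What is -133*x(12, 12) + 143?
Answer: -20605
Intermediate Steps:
x(a, z) = z + z**2 (x(a, z) = z**2 + z = z + z**2)
-133*x(12, 12) + 143 = -1596*(1 + 12) + 143 = -1596*13 + 143 = -133*156 + 143 = -20748 + 143 = -20605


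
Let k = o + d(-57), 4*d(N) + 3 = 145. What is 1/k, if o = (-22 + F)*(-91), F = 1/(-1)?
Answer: 2/4257 ≈ 0.00046981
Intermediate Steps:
d(N) = 71/2 (d(N) = -¾ + (¼)*145 = -¾ + 145/4 = 71/2)
F = -1
o = 2093 (o = (-22 - 1)*(-91) = -23*(-91) = 2093)
k = 4257/2 (k = 2093 + 71/2 = 4257/2 ≈ 2128.5)
1/k = 1/(4257/2) = 2/4257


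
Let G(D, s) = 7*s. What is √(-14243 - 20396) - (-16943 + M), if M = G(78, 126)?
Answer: 16061 + I*√34639 ≈ 16061.0 + 186.12*I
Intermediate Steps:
M = 882 (M = 7*126 = 882)
√(-14243 - 20396) - (-16943 + M) = √(-14243 - 20396) - (-16943 + 882) = √(-34639) - 1*(-16061) = I*√34639 + 16061 = 16061 + I*√34639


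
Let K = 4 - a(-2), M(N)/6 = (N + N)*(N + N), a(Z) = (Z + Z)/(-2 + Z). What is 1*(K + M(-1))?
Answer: 27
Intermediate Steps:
a(Z) = 2*Z/(-2 + Z) (a(Z) = (2*Z)/(-2 + Z) = 2*Z/(-2 + Z))
M(N) = 24*N**2 (M(N) = 6*((N + N)*(N + N)) = 6*((2*N)*(2*N)) = 6*(4*N**2) = 24*N**2)
K = 3 (K = 4 - 2*(-2)/(-2 - 2) = 4 - 2*(-2)/(-4) = 4 - 2*(-2)*(-1)/4 = 4 - 1*1 = 4 - 1 = 3)
1*(K + M(-1)) = 1*(3 + 24*(-1)**2) = 1*(3 + 24*1) = 1*(3 + 24) = 1*27 = 27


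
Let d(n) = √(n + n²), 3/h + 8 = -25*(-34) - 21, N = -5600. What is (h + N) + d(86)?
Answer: -4597597/821 + √7482 ≈ -5513.5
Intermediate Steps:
h = 3/821 (h = 3/(-8 + (-25*(-34) - 21)) = 3/(-8 + (850 - 21)) = 3/(-8 + 829) = 3/821 ≈ 0.0036541)
(h + N) + d(86) = (3/821 - 5600) + √(86*(1 + 86)) = -4597597/821 + √(86*87) = -4597597/821 + √7482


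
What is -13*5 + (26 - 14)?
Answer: -53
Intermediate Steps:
-13*5 + (26 - 14) = -65 + 12 = -53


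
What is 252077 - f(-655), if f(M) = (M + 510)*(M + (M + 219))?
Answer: 93882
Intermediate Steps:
f(M) = (219 + 2*M)*(510 + M) (f(M) = (510 + M)*(M + (219 + M)) = (510 + M)*(219 + 2*M) = (219 + 2*M)*(510 + M))
252077 - f(-655) = 252077 - (111690 + 2*(-655)**2 + 1239*(-655)) = 252077 - (111690 + 2*429025 - 811545) = 252077 - (111690 + 858050 - 811545) = 252077 - 1*158195 = 252077 - 158195 = 93882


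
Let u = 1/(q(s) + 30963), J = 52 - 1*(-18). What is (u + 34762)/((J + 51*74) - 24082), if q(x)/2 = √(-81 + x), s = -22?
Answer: (-69524*√103 + 1076335807*I)/(20238*(-30963*I + 2*√103)) ≈ -1.7177 + 1.819e-12*I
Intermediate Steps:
J = 70 (J = 52 + 18 = 70)
q(x) = 2*√(-81 + x)
u = 1/(30963 + 2*I*√103) (u = 1/(2*√(-81 - 22) + 30963) = 1/(2*√(-103) + 30963) = 1/(2*(I*√103) + 30963) = 1/(2*I*√103 + 30963) = 1/(30963 + 2*I*√103) ≈ 3.2297e-5 - 2.12e-8*I)
(u + 34762)/((J + 51*74) - 24082) = ((30963/958707781 - 2*I*√103/958707781) + 34762)/((70 + 51*74) - 24082) = (33326599914085/958707781 - 2*I*√103/958707781)/((70 + 3774) - 24082) = (33326599914085/958707781 - 2*I*√103/958707781)/(3844 - 24082) = (33326599914085/958707781 - 2*I*√103/958707781)/(-20238) = (33326599914085/958707781 - 2*I*√103/958707781)*(-1/20238) = -33326599914085/19402328071878 + I*√103/9701164035939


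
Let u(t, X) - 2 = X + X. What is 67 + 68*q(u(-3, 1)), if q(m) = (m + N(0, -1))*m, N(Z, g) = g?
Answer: 883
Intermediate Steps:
u(t, X) = 2 + 2*X (u(t, X) = 2 + (X + X) = 2 + 2*X)
q(m) = m*(-1 + m) (q(m) = (m - 1)*m = (-1 + m)*m = m*(-1 + m))
67 + 68*q(u(-3, 1)) = 67 + 68*((2 + 2*1)*(-1 + (2 + 2*1))) = 67 + 68*((2 + 2)*(-1 + (2 + 2))) = 67 + 68*(4*(-1 + 4)) = 67 + 68*(4*3) = 67 + 68*12 = 67 + 816 = 883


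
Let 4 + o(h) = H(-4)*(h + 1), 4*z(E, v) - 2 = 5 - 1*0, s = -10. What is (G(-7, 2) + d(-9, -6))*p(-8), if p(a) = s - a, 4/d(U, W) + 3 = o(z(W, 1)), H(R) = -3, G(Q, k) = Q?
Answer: 886/61 ≈ 14.525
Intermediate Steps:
z(E, v) = 7/4 (z(E, v) = ½ + (5 - 1*0)/4 = ½ + (5 + 0)/4 = ½ + (¼)*5 = ½ + 5/4 = 7/4)
o(h) = -7 - 3*h (o(h) = -4 - 3*(h + 1) = -4 - 3*(1 + h) = -4 + (-3 - 3*h) = -7 - 3*h)
d(U, W) = -16/61 (d(U, W) = 4/(-3 + (-7 - 3*7/4)) = 4/(-3 + (-7 - 21/4)) = 4/(-3 - 49/4) = 4/(-61/4) = 4*(-4/61) = -16/61)
p(a) = -10 - a
(G(-7, 2) + d(-9, -6))*p(-8) = (-7 - 16/61)*(-10 - 1*(-8)) = -443*(-10 + 8)/61 = -443/61*(-2) = 886/61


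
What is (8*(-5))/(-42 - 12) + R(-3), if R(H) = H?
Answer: -61/27 ≈ -2.2593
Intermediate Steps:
(8*(-5))/(-42 - 12) + R(-3) = (8*(-5))/(-42 - 12) - 3 = -40/(-54) - 3 = -1/54*(-40) - 3 = 20/27 - 3 = -61/27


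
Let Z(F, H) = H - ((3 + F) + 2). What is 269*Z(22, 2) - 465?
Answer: -7190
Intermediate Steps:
Z(F, H) = -5 + H - F (Z(F, H) = H - (5 + F) = H + (-5 - F) = -5 + H - F)
269*Z(22, 2) - 465 = 269*(-5 + 2 - 1*22) - 465 = 269*(-5 + 2 - 22) - 465 = 269*(-25) - 465 = -6725 - 465 = -7190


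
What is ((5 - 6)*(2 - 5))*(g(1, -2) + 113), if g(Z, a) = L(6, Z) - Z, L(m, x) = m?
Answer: 354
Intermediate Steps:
g(Z, a) = 6 - Z
((5 - 6)*(2 - 5))*(g(1, -2) + 113) = ((5 - 6)*(2 - 5))*((6 - 1*1) + 113) = (-1*(-3))*((6 - 1) + 113) = 3*(5 + 113) = 3*118 = 354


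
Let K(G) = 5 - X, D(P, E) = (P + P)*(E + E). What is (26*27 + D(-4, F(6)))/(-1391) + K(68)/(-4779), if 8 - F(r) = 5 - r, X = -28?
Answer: -904195/2215863 ≈ -0.40806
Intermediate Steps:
F(r) = 3 + r (F(r) = 8 - (5 - r) = 8 + (-5 + r) = 3 + r)
D(P, E) = 4*E*P (D(P, E) = (2*P)*(2*E) = 4*E*P)
K(G) = 33 (K(G) = 5 - 1*(-28) = 5 + 28 = 33)
(26*27 + D(-4, F(6)))/(-1391) + K(68)/(-4779) = (26*27 + 4*(3 + 6)*(-4))/(-1391) + 33/(-4779) = (702 + 4*9*(-4))*(-1/1391) + 33*(-1/4779) = (702 - 144)*(-1/1391) - 11/1593 = 558*(-1/1391) - 11/1593 = -558/1391 - 11/1593 = -904195/2215863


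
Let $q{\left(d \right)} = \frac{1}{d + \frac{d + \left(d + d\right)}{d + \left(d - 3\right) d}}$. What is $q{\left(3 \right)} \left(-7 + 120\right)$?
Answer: $\frac{113}{6} \approx 18.833$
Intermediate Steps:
$q{\left(d \right)} = \frac{1}{d + \frac{3 d}{d + d \left(-3 + d\right)}}$ ($q{\left(d \right)} = \frac{1}{d + \frac{d + 2 d}{d + \left(-3 + d\right) d}} = \frac{1}{d + \frac{3 d}{d + d \left(-3 + d\right)}}$)
$q{\left(3 \right)} \left(-7 + 120\right) = \frac{-2 + 3}{3 + 3^{2} - 6} \left(-7 + 120\right) = \frac{1}{3 + 9 - 6} \cdot 1 \cdot 113 = \frac{1}{6} \cdot 1 \cdot 113 = \frac{1}{6} \cdot 113 = \frac{113}{6}$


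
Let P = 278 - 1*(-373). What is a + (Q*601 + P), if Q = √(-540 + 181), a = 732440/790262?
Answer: 257596501/395131 + 601*I*√359 ≈ 651.93 + 11387.0*I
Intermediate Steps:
P = 651 (P = 278 + 373 = 651)
a = 366220/395131 (a = 732440*(1/790262) = 366220/395131 ≈ 0.92683)
Q = I*√359 (Q = √(-359) = I*√359 ≈ 18.947*I)
a + (Q*601 + P) = 366220/395131 + ((I*√359)*601 + 651) = 366220/395131 + (601*I*√359 + 651) = 366220/395131 + (651 + 601*I*√359) = 257596501/395131 + 601*I*√359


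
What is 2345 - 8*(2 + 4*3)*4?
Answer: 1897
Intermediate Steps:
2345 - 8*(2 + 4*3)*4 = 2345 - 8*(2 + 12)*4 = 2345 - 8*14*4 = 2345 - 112*4 = 2345 - 448 = 1897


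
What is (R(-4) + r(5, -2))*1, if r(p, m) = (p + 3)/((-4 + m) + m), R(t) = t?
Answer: -5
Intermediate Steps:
r(p, m) = (3 + p)/(-4 + 2*m)
(R(-4) + r(5, -2))*1 = (-4 + (3 + 5)/(2*(-2 - 2)))*1 = (-4 + (½)*8/(-4))*1 = (-4 + (½)*(-¼)*8)*1 = (-4 - 1)*1 = -5*1 = -5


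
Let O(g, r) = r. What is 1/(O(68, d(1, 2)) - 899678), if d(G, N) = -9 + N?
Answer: -1/899685 ≈ -1.1115e-6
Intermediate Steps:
1/(O(68, d(1, 2)) - 899678) = 1/((-9 + 2) - 899678) = 1/(-7 - 899678) = 1/(-899685) = -1/899685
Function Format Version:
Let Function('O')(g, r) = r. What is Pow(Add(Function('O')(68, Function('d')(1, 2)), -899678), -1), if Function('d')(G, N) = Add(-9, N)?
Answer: Rational(-1, 899685) ≈ -1.1115e-6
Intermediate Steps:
Pow(Add(Function('O')(68, Function('d')(1, 2)), -899678), -1) = Pow(Add(Add(-9, 2), -899678), -1) = Pow(Add(-7, -899678), -1) = Pow(-899685, -1) = Rational(-1, 899685)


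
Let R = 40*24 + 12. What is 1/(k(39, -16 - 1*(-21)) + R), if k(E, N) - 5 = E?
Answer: 1/1016 ≈ 0.00098425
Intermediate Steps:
k(E, N) = 5 + E
R = 972 (R = 960 + 12 = 972)
1/(k(39, -16 - 1*(-21)) + R) = 1/((5 + 39) + 972) = 1/(44 + 972) = 1/1016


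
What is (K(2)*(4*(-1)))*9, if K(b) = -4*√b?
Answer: 144*√2 ≈ 203.65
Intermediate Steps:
(K(2)*(4*(-1)))*9 = ((-4*√2)*(4*(-1)))*9 = (-4*√2*(-4))*9 = (16*√2)*9 = 144*√2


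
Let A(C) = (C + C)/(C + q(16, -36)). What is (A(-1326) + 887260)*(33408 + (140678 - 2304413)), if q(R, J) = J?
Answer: -429065884627074/227 ≈ -1.8902e+12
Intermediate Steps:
A(C) = 2*C/(-36 + C) (A(C) = (C + C)/(C - 36) = (2*C)/(-36 + C) = 2*C/(-36 + C))
(A(-1326) + 887260)*(33408 + (140678 - 2304413)) = (2*(-1326)/(-36 - 1326) + 887260)*(33408 + (140678 - 2304413)) = (2*(-1326)/(-1362) + 887260)*(33408 - 2163735) = (2*(-1326)*(-1/1362) + 887260)*(-2130327) = (442/227 + 887260)*(-2130327) = (201408462/227)*(-2130327) = -429065884627074/227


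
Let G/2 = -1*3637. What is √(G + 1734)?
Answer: 2*I*√1385 ≈ 74.431*I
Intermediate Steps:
G = -7274 (G = 2*(-1*3637) = 2*(-3637) = -7274)
√(G + 1734) = √(-7274 + 1734) = √(-5540) = 2*I*√1385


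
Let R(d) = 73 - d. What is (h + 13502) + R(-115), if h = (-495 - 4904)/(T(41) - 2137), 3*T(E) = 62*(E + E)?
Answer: 18182827/1327 ≈ 13702.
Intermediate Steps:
T(E) = 124*E/3 (T(E) = (62*(E + E))/3 = (62*(2*E))/3 = (124*E)/3 = 124*E/3)
h = 16197/1327 (h = (-495 - 4904)/((124/3)*41 - 2137) = -5399/(5084/3 - 2137) = -5399/(-1327/3) = -5399*(-3/1327) = 16197/1327 ≈ 12.206)
(h + 13502) + R(-115) = (16197/1327 + 13502) + (73 - 1*(-115)) = 17933351/1327 + (73 + 115) = 17933351/1327 + 188 = 18182827/1327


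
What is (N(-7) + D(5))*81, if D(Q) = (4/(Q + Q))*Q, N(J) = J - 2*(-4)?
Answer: 243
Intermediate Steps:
N(J) = 8 + J (N(J) = J + 8 = 8 + J)
D(Q) = 2 (D(Q) = (4/(2*Q))*Q = ((1/(2*Q))*4)*Q = (2/Q)*Q = 2)
(N(-7) + D(5))*81 = ((8 - 7) + 2)*81 = (1 + 2)*81 = 3*81 = 243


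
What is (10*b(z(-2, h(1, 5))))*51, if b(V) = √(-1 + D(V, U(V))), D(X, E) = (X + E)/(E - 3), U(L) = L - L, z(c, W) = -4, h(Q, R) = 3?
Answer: 170*√3 ≈ 294.45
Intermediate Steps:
U(L) = 0
D(X, E) = (E + X)/(-3 + E)
b(V) = √(-1 - V/3) (b(V) = √(-1 + (0 + V)/(-3 + 0)) = √(-1 + V/(-3)) = √(-1 - V/3))
(10*b(z(-2, h(1, 5))))*51 = (10*(√(-9 - 3*(-4))/3))*51 = (10*(√(-9 + 12)/3))*51 = (10*(√3/3))*51 = (10*√3/3)*51 = 170*√3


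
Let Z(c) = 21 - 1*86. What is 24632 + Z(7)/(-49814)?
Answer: 1227018513/49814 ≈ 24632.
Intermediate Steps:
Z(c) = -65 (Z(c) = 21 - 86 = -65)
24632 + Z(7)/(-49814) = 24632 - 65/(-49814) = 24632 - 65*(-1/49814) = 24632 + 65/49814 = 1227018513/49814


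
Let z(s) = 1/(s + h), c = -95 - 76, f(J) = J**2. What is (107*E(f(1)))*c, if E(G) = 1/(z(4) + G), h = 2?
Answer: -109782/7 ≈ -15683.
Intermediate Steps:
c = -171
z(s) = 1/(2 + s) (z(s) = 1/(s + 2) = 1/(2 + s))
E(G) = 1/(1/6 + G) (E(G) = 1/(1/(2 + 4) + G) = 1/(1/6 + G))
(107*E(f(1)))*c = (107*(6/(1 + 6*1**2)))*(-171) = (107*(6/(1 + 6*1)))*(-171) = (107*(6/(1 + 6)))*(-171) = (107*(6/7))*(-171) = (642/7)*(-171) = -109782/7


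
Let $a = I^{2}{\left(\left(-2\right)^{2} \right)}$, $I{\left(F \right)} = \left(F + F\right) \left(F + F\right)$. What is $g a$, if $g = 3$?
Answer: $12288$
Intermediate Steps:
$I{\left(F \right)} = 4 F^{2}$ ($I{\left(F \right)} = 2 F 2 F = 4 F^{2}$)
$a = 4096$ ($a = \left(4 \left(\left(-2\right)^{2}\right)^{2}\right)^{2} = \left(4 \cdot 4^{2}\right)^{2} = \left(4 \cdot 16\right)^{2} = 64^{2} = 4096$)
$g a = 3 \cdot 4096 = 12288$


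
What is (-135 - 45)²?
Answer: 32400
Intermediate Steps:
(-135 - 45)² = (-180)² = 32400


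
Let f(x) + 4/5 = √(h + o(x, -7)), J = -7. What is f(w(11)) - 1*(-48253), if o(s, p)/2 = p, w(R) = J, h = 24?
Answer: 241261/5 + √10 ≈ 48255.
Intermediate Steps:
w(R) = -7
o(s, p) = 2*p
f(x) = -⅘ + √10 (f(x) = -⅘ + √(24 + 2*(-7)) = -⅘ + √(24 - 14) = -⅘ + √10)
f(w(11)) - 1*(-48253) = (-⅘ + √10) - 1*(-48253) = (-⅘ + √10) + 48253 = 241261/5 + √10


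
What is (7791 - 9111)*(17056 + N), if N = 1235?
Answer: -24144120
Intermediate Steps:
(7791 - 9111)*(17056 + N) = (7791 - 9111)*(17056 + 1235) = -1320*18291 = -24144120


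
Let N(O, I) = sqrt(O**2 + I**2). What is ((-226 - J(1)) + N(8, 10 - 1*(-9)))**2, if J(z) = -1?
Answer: 51050 - 2250*sqrt(17) ≈ 41773.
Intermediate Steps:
N(O, I) = sqrt(I**2 + O**2)
((-226 - J(1)) + N(8, 10 - 1*(-9)))**2 = ((-226 - 1*(-1)) + sqrt((10 - 1*(-9))**2 + 8**2))**2 = ((-226 + 1) + sqrt((10 + 9)**2 + 64))**2 = (-225 + sqrt(19**2 + 64))**2 = (-225 + sqrt(361 + 64))**2 = (-225 + sqrt(425))**2 = (-225 + 5*sqrt(17))**2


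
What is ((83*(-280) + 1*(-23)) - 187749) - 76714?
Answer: -287726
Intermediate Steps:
((83*(-280) + 1*(-23)) - 187749) - 76714 = ((-23240 - 23) - 187749) - 76714 = (-23263 - 187749) - 76714 = -211012 - 76714 = -287726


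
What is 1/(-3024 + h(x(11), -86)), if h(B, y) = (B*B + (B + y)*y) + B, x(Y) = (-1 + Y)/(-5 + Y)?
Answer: 9/38098 ≈ 0.00023623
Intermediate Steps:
x(Y) = (-1 + Y)/(-5 + Y)
h(B, y) = B + B² + y*(B + y) (h(B, y) = (B² + y*(B + y)) + B = B + B² + y*(B + y))
1/(-3024 + h(x(11), -86)) = 1/(-3024 + ((-1 + 11)/(-5 + 11) + ((-1 + 11)/(-5 + 11))² + (-86)² + ((-1 + 11)/(-5 + 11))*(-86))) = 1/(-3024 + (10/6 + (10/6)² + 7396 + (10/6)*(-86))) = 1/(-3024 + ((⅙)*10 + ((⅙)*10)² + 7396 + ((⅙)*10)*(-86))) = 1/(-3024 + (5/3 + (5/3)² + 7396 + (5/3)*(-86))) = 1/(-3024 + (5/3 + 25/9 + 7396 - 430/3)) = 1/(-3024 + 65314/9) = 1/(38098/9) = 9/38098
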